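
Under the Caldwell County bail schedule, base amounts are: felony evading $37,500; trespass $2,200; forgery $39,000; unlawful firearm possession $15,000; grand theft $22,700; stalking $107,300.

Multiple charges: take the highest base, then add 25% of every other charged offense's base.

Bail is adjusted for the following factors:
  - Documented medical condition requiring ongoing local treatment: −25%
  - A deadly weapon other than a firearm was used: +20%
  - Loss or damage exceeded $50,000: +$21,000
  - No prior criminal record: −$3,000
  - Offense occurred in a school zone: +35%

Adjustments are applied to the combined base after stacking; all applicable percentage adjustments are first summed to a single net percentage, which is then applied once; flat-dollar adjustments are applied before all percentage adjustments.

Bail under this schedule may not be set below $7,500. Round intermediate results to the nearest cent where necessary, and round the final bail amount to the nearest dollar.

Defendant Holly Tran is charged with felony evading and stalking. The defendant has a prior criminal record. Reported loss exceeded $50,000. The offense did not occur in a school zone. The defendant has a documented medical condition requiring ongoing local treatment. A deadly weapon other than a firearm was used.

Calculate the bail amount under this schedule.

Base amounts from the schedule: felony evading $37,500; stalking $107,300.
Stacking rule: highest base plus 25% of each additional charge. Highest is stalking at $107,300. Additional: $37,500 × 25% = $9,375. Combined base = $107,300 + $9,375 = $116,675.
Loss or damage exceeded $50,000 (+$21,000 flat): $116,675 + $21,000 = $137,675.
Net percentage adjustment: −25% +20% = −5%. $137,675 × 0.95 = $130,791.25.
$130,791.25 is at or above the $7,500 minimum.
Rounded to the nearest dollar: $130,791.

$130,791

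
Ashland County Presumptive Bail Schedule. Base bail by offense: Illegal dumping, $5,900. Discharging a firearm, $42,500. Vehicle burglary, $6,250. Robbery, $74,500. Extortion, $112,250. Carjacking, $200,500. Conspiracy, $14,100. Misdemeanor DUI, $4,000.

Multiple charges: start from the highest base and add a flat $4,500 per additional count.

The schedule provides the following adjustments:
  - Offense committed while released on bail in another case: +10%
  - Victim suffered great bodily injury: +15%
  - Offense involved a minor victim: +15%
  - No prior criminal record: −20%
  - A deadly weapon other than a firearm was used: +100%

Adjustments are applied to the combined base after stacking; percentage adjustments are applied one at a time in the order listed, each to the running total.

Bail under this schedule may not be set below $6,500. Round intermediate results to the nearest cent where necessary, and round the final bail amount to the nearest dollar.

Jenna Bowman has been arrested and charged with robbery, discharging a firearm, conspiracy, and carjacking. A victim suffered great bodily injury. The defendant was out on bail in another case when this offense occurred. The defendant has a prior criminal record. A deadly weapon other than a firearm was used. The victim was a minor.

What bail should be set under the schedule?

Base amounts from the schedule: robbery $74,500; discharging a firearm $42,500; conspiracy $14,100; carjacking $200,500.
Stacking rule: highest base plus $4,500 per additional charge. Highest is carjacking at $200,500; 3 additional charges → +$13,500. Combined base = $214,000.
Offense committed while released on bail in another case (+10%): $214,000 × 1.1 = $235,400.
Victim suffered great bodily injury (+15%): $235,400 × 1.15 = $270,710.
Offense involved a minor victim (+15%): $270,710 × 1.15 = $311,316.50.
A deadly weapon other than a firearm was used (+100%): $311,316.50 × 2 = $622,633.
$622,633 is at or above the $6,500 minimum.

$622,633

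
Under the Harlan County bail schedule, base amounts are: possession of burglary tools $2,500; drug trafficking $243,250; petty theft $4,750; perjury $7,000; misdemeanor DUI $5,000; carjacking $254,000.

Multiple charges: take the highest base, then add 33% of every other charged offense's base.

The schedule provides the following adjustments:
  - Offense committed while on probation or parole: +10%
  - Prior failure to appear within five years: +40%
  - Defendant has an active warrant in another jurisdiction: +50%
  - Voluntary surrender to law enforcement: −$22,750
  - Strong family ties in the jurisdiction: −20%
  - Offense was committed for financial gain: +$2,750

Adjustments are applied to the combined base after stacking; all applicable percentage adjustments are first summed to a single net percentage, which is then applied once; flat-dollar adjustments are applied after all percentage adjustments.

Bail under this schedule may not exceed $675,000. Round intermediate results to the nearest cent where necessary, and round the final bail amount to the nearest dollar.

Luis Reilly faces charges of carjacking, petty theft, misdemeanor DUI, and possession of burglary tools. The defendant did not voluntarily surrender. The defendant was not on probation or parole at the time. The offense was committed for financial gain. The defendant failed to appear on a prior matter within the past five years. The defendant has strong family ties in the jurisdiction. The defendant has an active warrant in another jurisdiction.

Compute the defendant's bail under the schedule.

Base amounts from the schedule: carjacking $254,000; petty theft $4,750; misdemeanor DUI $5,000; possession of burglary tools $2,500.
Stacking rule: highest base plus 33% of each additional charge. Highest is carjacking at $254,000. Additional: $4,750 × 33% = $1,567.50; $5,000 × 33% = $1,650; $2,500 × 33% = $825. Combined base = $254,000 + $4,042.50 = $258,042.50.
Net percentage adjustment: +40% +50% −20% = +70%. $258,042.50 × 1.7 = $438,672.25.
Offense was committed for financial gain (+$2,750 flat): $438,672.25 + $2,750 = $441,422.25.
$441,422.25 is within the $675,000 maximum.
Rounded to the nearest dollar: $441,422.

$441,422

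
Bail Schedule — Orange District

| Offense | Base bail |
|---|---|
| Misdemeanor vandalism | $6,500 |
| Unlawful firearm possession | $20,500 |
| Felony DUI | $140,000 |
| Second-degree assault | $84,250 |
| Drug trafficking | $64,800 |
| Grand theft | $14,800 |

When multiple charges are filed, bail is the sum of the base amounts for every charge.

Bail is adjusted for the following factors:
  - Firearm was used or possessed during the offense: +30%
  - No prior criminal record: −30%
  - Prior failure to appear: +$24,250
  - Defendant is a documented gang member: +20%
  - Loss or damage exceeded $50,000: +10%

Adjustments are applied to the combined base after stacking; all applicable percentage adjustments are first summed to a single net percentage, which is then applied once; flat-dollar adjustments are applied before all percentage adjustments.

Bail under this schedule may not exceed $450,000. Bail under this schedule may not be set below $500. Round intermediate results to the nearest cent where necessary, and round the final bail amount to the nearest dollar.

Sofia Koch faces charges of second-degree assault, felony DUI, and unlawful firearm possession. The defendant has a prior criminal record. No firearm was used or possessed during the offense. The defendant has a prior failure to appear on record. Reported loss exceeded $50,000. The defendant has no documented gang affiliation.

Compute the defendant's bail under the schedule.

$295,900

Base amounts from the schedule: second-degree assault $84,250; felony DUI $140,000; unlawful firearm possession $20,500.
Stacking rule: sum of all bases. $84,250 + $140,000 + $20,500 = $244,750.
Prior failure to appear (+$24,250 flat): $244,750 + $24,250 = $269,000.
Loss or damage exceeded $50,000 (+10%): $269,000 × 1.1 = $295,900.
$295,900 is within the $450,000 maximum.
$295,900 is at or above the $500 minimum.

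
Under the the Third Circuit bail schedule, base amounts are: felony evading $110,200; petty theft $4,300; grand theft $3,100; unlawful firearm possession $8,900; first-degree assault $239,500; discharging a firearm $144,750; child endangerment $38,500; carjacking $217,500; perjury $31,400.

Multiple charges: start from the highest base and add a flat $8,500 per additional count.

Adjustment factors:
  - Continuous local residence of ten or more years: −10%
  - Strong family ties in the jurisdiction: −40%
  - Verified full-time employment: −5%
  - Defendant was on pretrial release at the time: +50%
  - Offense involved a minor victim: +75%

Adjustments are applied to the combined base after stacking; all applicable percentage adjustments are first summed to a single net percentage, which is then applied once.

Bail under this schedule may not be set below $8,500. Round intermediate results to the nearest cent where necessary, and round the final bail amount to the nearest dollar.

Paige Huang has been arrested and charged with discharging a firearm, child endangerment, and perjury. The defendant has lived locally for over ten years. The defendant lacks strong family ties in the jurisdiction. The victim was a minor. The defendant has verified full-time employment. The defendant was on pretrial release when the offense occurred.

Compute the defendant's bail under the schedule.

$339,675

Base amounts from the schedule: discharging a firearm $144,750; child endangerment $38,500; perjury $31,400.
Stacking rule: highest base plus $8,500 per additional charge. Highest is discharging a firearm at $144,750; 2 additional charges → +$17,000. Combined base = $161,750.
Net percentage adjustment: −10% −5% +50% +75% = +110%. $161,750 × 2.1 = $339,675.
$339,675 is at or above the $8,500 minimum.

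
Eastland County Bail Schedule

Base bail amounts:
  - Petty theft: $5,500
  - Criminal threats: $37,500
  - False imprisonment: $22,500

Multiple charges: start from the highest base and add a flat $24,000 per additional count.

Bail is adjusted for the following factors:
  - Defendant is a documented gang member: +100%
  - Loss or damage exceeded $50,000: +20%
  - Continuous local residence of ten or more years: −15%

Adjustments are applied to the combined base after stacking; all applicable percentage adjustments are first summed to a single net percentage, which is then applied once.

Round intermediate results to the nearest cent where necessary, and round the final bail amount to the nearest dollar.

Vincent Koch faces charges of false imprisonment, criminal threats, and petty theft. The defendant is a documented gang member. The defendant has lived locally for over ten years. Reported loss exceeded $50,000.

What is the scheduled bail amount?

Base amounts from the schedule: false imprisonment $22,500; criminal threats $37,500; petty theft $5,500.
Stacking rule: highest base plus $24,000 per additional charge. Highest is criminal threats at $37,500; 2 additional charges → +$48,000. Combined base = $85,500.
Net percentage adjustment: +100% +20% −15% = +105%. $85,500 × 2.05 = $175,275.

$175,275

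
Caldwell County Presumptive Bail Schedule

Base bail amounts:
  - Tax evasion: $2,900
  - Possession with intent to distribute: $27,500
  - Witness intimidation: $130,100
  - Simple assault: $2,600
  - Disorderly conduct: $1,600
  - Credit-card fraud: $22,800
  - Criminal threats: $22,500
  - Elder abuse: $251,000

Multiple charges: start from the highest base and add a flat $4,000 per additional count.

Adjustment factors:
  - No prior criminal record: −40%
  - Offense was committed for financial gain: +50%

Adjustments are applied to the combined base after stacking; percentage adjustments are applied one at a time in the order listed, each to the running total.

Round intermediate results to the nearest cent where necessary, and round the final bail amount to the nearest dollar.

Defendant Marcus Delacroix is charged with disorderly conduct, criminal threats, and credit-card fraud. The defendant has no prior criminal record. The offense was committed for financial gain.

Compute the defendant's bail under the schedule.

Base amounts from the schedule: disorderly conduct $1,600; criminal threats $22,500; credit-card fraud $22,800.
Stacking rule: highest base plus $4,000 per additional charge. Highest is credit-card fraud at $22,800; 2 additional charges → +$8,000. Combined base = $30,800.
No prior criminal record (−40%): $30,800 × 0.6 = $18,480.
Offense was committed for financial gain (+50%): $18,480 × 1.5 = $27,720.

$27,720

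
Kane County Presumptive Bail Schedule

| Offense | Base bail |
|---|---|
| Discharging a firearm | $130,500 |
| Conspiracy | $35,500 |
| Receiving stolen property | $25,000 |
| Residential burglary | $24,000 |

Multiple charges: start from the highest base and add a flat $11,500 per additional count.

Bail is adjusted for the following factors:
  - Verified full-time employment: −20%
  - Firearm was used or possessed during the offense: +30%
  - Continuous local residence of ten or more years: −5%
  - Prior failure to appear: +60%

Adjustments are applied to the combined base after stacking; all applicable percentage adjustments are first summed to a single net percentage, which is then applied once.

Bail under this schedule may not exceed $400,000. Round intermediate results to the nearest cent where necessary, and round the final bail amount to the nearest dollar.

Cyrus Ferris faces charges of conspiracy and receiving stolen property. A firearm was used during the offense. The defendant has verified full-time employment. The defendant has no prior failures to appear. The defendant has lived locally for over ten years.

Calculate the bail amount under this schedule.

$49,350

Base amounts from the schedule: conspiracy $35,500; receiving stolen property $25,000.
Stacking rule: highest base plus $11,500 per additional charge. Highest is conspiracy at $35,500; 1 additional charge → +$11,500. Combined base = $47,000.
Net percentage adjustment: −20% +30% −5% = +5%. $47,000 × 1.05 = $49,350.
$49,350 is within the $400,000 maximum.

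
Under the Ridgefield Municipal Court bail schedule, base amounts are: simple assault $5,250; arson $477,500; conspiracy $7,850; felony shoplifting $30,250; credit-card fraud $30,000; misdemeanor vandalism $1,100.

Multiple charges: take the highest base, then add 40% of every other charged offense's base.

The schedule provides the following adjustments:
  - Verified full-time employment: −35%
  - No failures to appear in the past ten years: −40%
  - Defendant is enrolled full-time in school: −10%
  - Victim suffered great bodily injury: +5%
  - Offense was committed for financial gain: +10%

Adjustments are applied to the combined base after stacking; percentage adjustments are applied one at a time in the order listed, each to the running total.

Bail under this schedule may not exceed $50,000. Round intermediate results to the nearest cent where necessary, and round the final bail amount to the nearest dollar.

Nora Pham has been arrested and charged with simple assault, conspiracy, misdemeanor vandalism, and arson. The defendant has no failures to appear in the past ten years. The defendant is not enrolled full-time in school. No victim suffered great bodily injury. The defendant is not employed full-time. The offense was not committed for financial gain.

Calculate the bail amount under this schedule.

$50,000

Base amounts from the schedule: simple assault $5,250; conspiracy $7,850; misdemeanor vandalism $1,100; arson $477,500.
Stacking rule: highest base plus 40% of each additional charge. Highest is arson at $477,500. Additional: $5,250 × 40% = $2,100; $7,850 × 40% = $3,140; $1,100 × 40% = $440. Combined base = $477,500 + $5,680 = $483,180.
No failures to appear in the past ten years (−40%): $483,180 × 0.6 = $289,908.
Result $289,908 exceeds the maximum of $50,000; bail is capped at $50,000.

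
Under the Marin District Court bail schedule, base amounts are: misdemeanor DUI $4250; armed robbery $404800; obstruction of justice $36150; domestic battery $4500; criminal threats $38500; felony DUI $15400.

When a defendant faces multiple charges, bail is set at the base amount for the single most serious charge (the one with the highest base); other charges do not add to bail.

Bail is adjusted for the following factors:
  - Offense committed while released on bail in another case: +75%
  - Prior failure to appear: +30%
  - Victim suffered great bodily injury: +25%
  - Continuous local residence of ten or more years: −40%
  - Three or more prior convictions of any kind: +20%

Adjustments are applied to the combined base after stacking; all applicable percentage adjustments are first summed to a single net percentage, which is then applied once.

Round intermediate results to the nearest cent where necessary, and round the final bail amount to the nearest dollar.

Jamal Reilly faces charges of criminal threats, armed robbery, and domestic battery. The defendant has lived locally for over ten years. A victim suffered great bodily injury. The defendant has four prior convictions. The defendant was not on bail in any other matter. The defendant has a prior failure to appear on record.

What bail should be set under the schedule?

$546480

Base amounts from the schedule: criminal threats $38500; armed robbery $404800; domestic battery $4500.
Stacking rule: use the highest base only. Highest is armed robbery at $404800. Combined base = $404800.
Net percentage adjustment: +30% +25% −40% +20% = +35%. $404800 × 1.35 = $546480.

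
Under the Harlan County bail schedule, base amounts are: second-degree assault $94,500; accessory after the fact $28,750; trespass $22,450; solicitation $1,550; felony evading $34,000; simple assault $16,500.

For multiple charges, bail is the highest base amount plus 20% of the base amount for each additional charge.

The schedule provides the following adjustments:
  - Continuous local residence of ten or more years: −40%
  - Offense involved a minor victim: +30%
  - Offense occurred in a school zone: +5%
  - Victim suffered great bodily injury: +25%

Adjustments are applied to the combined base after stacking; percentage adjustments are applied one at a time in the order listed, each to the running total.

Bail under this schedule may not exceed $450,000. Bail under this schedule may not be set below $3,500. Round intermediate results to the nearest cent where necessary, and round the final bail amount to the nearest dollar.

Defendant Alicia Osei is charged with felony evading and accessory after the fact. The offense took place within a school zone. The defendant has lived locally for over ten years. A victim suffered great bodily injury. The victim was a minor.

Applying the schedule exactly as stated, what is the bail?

Base amounts from the schedule: felony evading $34,000; accessory after the fact $28,750.
Stacking rule: highest base plus 20% of each additional charge. Highest is felony evading at $34,000. Additional: $28,750 × 20% = $5,750. Combined base = $34,000 + $5,750 = $39,750.
Continuous local residence of ten or more years (−40%): $39,750 × 0.6 = $23,850.
Offense involved a minor victim (+30%): $23,850 × 1.3 = $31,005.
Offense occurred in a school zone (+5%): $31,005 × 1.05 = $32,555.25.
Victim suffered great bodily injury (+25%): $32,555.25 × 1.25 = $40,694.06.
$40,694.06 is within the $450,000 maximum.
$40,694.06 is at or above the $3,500 minimum.
Rounded to the nearest dollar: $40,694.

$40,694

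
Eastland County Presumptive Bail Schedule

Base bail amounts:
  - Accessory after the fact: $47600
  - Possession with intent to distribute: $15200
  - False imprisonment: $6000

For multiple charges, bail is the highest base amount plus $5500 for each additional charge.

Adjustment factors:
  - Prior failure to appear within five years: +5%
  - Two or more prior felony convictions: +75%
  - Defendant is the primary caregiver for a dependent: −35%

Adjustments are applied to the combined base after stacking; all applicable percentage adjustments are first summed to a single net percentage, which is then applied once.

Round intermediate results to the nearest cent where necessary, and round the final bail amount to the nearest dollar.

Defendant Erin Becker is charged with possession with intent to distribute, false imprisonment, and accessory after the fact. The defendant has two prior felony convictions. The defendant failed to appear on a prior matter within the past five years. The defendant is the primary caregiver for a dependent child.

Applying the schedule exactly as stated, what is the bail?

$84970

Base amounts from the schedule: possession with intent to distribute $15200; false imprisonment $6000; accessory after the fact $47600.
Stacking rule: highest base plus $5500 per additional charge. Highest is accessory after the fact at $47600; 2 additional charges → +$11000. Combined base = $58600.
Net percentage adjustment: +5% +75% −35% = +45%. $58600 × 1.45 = $84970.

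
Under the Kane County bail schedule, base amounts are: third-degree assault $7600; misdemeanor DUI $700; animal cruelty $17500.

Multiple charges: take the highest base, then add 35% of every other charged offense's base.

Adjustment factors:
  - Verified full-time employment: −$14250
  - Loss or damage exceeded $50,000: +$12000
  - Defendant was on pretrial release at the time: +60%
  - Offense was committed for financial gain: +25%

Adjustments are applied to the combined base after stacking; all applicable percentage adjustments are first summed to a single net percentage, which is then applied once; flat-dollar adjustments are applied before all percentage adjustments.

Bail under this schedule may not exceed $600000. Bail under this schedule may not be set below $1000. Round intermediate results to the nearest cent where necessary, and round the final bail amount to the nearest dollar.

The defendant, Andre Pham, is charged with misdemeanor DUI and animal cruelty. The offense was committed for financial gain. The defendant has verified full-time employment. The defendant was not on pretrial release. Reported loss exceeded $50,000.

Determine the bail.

Base amounts from the schedule: misdemeanor DUI $700; animal cruelty $17500.
Stacking rule: highest base plus 35% of each additional charge. Highest is animal cruelty at $17500. Additional: $700 × 35% = $245. Combined base = $17500 + $245 = $17745.
Verified full-time employment (−$14250 flat): $17745 − $14250 = $3495.
Loss or damage exceeded $50,000 (+$12000 flat): $3495 + $12000 = $15495.
Offense was committed for financial gain (+25%): $15495 × 1.25 = $19368.75.
$19368.75 is within the $600000 maximum.
$19368.75 is at or above the $1000 minimum.
Rounded to the nearest dollar: $19369.

$19369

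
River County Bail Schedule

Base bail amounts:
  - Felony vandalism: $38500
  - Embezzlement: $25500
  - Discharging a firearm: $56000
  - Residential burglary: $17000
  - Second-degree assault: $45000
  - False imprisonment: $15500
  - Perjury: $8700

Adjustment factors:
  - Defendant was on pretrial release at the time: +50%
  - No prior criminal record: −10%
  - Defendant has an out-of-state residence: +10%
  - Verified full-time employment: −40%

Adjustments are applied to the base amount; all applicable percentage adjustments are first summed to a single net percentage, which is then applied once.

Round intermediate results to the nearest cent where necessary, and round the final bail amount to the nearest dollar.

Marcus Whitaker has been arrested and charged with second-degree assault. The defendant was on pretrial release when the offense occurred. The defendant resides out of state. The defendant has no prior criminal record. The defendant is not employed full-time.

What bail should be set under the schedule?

$67500

Base amounts from the schedule: second-degree assault $45000.
Single charge. Combined base = $45000.
Net percentage adjustment: +50% −10% +10% = +50%. $45000 × 1.5 = $67500.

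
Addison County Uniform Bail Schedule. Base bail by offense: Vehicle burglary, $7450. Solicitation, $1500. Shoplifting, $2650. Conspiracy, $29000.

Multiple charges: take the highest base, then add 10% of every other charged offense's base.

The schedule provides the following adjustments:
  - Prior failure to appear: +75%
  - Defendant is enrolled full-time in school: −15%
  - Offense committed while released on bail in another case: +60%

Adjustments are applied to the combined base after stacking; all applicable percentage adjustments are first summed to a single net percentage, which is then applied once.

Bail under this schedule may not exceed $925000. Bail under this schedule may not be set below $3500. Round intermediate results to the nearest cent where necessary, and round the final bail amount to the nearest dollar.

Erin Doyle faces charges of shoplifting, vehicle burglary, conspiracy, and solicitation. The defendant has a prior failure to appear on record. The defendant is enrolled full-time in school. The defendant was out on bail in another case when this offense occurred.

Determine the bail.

Base amounts from the schedule: shoplifting $2650; vehicle burglary $7450; conspiracy $29000; solicitation $1500.
Stacking rule: highest base plus 10% of each additional charge. Highest is conspiracy at $29000. Additional: $2650 × 10% = $265; $7450 × 10% = $745; $1500 × 10% = $150. Combined base = $29000 + $1160 = $30160.
Net percentage adjustment: +75% −15% +60% = +120%. $30160 × 2.2 = $66352.
$66352 is within the $925000 maximum.
$66352 is at or above the $3500 minimum.

$66352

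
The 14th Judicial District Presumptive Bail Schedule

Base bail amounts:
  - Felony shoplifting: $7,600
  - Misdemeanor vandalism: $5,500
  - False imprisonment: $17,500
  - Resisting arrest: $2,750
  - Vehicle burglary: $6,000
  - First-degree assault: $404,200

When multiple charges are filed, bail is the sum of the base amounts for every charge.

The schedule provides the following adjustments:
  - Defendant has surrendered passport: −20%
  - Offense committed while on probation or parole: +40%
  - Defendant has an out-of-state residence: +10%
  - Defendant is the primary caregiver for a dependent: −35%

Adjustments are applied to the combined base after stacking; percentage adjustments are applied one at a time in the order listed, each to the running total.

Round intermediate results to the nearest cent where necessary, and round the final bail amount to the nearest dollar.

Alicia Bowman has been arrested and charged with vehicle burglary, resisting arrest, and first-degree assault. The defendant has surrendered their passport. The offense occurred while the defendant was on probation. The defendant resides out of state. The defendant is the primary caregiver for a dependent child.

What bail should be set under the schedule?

Base amounts from the schedule: vehicle burglary $6,000; resisting arrest $2,750; first-degree assault $404,200.
Stacking rule: sum of all bases. $6,000 + $2,750 + $404,200 = $412,950.
Defendant has surrendered passport (−20%): $412,950 × 0.8 = $330,360.
Offense committed while on probation or parole (+40%): $330,360 × 1.4 = $462,504.
Defendant has an out-of-state residence (+10%): $462,504 × 1.1 = $508,754.40.
Defendant is the primary caregiver for a dependent (−35%): $508,754.40 × 0.65 = $330,690.36.
Rounded to the nearest dollar: $330,690.

$330,690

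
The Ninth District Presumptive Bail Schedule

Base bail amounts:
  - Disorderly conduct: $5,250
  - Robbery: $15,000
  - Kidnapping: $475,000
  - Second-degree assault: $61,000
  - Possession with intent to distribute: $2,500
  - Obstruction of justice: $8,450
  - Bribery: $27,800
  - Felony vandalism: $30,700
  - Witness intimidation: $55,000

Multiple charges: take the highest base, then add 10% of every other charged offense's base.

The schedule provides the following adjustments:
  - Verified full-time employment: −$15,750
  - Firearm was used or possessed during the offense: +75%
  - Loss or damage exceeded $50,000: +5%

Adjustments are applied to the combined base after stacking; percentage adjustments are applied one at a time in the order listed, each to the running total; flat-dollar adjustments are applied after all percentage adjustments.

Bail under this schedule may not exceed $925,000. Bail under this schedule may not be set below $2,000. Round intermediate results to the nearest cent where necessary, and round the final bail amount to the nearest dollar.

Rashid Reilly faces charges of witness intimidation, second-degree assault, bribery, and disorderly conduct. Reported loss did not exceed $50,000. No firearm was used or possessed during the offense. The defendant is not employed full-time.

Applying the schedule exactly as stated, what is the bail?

$69,805

Base amounts from the schedule: witness intimidation $55,000; second-degree assault $61,000; bribery $27,800; disorderly conduct $5,250.
Stacking rule: highest base plus 10% of each additional charge. Highest is second-degree assault at $61,000. Additional: $55,000 × 10% = $5,500; $27,800 × 10% = $2,780; $5,250 × 10% = $525. Combined base = $61,000 + $8,805 = $69,805.
No adjustment factors apply to this defendant.
$69,805 is within the $925,000 maximum.
$69,805 is at or above the $2,000 minimum.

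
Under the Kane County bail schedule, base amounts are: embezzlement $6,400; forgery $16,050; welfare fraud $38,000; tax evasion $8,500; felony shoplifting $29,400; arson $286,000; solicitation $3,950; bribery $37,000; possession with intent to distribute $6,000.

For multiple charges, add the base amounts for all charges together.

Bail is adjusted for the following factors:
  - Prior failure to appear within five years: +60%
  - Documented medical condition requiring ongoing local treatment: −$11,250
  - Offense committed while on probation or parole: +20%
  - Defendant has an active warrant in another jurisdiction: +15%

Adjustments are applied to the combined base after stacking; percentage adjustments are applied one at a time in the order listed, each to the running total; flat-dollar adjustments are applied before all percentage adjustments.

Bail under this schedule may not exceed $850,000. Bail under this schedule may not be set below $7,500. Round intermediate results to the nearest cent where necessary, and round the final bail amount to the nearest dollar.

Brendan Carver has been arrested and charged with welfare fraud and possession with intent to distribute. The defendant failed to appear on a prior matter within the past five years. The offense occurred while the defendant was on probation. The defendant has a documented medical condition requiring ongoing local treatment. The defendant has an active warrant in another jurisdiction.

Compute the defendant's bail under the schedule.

Base amounts from the schedule: welfare fraud $38,000; possession with intent to distribute $6,000.
Stacking rule: sum of all bases. $38,000 + $6,000 = $44,000.
Documented medical condition requiring ongoing local treatment (−$11,250 flat): $44,000 − $11,250 = $32,750.
Prior failure to appear within five years (+60%): $32,750 × 1.6 = $52,400.
Offense committed while on probation or parole (+20%): $52,400 × 1.2 = $62,880.
Defendant has an active warrant in another jurisdiction (+15%): $62,880 × 1.15 = $72,312.
$72,312 is within the $850,000 maximum.
$72,312 is at or above the $7,500 minimum.

$72,312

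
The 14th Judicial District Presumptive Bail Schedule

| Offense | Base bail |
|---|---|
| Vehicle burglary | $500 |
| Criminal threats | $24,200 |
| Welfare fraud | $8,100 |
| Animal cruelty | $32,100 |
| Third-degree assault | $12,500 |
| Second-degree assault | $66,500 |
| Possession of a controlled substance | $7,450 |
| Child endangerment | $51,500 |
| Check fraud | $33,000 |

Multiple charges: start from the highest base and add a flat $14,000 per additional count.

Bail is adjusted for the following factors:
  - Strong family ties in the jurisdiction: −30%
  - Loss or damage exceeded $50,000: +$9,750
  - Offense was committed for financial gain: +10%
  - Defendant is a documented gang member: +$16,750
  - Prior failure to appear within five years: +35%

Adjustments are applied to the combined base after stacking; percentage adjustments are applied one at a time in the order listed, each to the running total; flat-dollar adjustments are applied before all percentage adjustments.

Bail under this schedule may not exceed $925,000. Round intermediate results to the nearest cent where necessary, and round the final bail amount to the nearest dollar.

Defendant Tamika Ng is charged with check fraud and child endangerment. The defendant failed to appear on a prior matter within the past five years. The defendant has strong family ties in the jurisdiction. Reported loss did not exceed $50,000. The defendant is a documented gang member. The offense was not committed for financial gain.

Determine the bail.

Base amounts from the schedule: check fraud $33,000; child endangerment $51,500.
Stacking rule: highest base plus $14,000 per additional charge. Highest is child endangerment at $51,500; 1 additional charge → +$14,000. Combined base = $65,500.
Defendant is a documented gang member (+$16,750 flat): $65,500 + $16,750 = $82,250.
Strong family ties in the jurisdiction (−30%): $82,250 × 0.7 = $57,575.
Prior failure to appear within five years (+35%): $57,575 × 1.35 = $77,726.25.
$77,726.25 is within the $925,000 maximum.
Rounded to the nearest dollar: $77,726.

$77,726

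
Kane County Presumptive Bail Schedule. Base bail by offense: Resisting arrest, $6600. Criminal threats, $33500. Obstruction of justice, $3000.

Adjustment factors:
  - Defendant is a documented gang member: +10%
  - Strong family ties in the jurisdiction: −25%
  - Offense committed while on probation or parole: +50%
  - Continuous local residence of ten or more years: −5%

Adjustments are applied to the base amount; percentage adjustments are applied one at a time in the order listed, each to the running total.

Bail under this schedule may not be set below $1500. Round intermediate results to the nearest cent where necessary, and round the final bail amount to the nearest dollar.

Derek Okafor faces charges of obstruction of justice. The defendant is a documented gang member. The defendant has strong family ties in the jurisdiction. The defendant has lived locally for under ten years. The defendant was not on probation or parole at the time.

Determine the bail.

Base amounts from the schedule: obstruction of justice $3000.
Single charge. Combined base = $3000.
Defendant is a documented gang member (+10%): $3000 × 1.1 = $3300.
Strong family ties in the jurisdiction (−25%): $3300 × 0.75 = $2475.
$2475 is at or above the $1500 minimum.

$2475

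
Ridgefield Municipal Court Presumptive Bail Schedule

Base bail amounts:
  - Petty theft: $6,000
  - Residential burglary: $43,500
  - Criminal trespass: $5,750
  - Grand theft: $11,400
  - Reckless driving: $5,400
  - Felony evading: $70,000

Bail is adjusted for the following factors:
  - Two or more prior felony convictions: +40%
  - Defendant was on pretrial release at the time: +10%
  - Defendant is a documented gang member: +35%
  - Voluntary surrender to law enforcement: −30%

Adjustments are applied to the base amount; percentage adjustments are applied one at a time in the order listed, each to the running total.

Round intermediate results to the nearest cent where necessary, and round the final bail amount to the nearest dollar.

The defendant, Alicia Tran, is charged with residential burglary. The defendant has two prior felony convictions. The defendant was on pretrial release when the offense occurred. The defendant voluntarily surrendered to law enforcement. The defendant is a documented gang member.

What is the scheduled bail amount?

$63,306

Base amounts from the schedule: residential burglary $43,500.
Single charge. Combined base = $43,500.
Two or more prior felony convictions (+40%): $43,500 × 1.4 = $60,900.
Defendant was on pretrial release at the time (+10%): $60,900 × 1.1 = $66,990.
Defendant is a documented gang member (+35%): $66,990 × 1.35 = $90,436.50.
Voluntary surrender to law enforcement (−30%): $90,436.50 × 0.7 = $63,305.55.
Rounded to the nearest dollar: $63,306.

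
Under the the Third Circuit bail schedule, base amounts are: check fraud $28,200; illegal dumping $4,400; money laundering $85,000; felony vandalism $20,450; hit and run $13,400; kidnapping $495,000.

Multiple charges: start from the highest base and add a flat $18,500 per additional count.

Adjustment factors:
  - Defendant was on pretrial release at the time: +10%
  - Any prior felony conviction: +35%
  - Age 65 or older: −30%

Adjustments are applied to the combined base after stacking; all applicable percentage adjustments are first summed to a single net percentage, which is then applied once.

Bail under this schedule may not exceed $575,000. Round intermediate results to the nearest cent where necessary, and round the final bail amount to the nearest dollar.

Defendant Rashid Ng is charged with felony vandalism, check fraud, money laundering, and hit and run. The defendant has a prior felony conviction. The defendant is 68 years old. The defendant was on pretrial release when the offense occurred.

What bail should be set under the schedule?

Base amounts from the schedule: felony vandalism $20,450; check fraud $28,200; money laundering $85,000; hit and run $13,400.
Stacking rule: highest base plus $18,500 per additional charge. Highest is money laundering at $85,000; 3 additional charges → +$55,500. Combined base = $140,500.
Net percentage adjustment: +10% +35% −30% = +15%. $140,500 × 1.15 = $161,575.
$161,575 is within the $575,000 maximum.

$161,575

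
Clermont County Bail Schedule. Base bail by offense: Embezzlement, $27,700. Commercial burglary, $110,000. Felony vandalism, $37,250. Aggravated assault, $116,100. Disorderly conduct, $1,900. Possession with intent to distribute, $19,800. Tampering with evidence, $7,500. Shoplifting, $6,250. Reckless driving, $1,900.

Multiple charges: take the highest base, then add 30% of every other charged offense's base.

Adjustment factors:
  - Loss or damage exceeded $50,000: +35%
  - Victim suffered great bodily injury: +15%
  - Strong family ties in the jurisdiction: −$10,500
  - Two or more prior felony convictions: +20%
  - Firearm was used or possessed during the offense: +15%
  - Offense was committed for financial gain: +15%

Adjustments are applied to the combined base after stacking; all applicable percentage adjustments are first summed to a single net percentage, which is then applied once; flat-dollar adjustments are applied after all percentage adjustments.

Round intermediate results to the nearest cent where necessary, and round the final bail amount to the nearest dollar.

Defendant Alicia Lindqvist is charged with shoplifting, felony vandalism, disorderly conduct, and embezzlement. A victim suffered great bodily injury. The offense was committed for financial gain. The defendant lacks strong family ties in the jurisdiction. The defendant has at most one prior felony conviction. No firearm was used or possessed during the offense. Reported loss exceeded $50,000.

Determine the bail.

Base amounts from the schedule: shoplifting $6,250; felony vandalism $37,250; disorderly conduct $1,900; embezzlement $27,700.
Stacking rule: highest base plus 30% of each additional charge. Highest is felony vandalism at $37,250. Additional: $6,250 × 30% = $1,875; $1,900 × 30% = $570; $27,700 × 30% = $8,310. Combined base = $37,250 + $10,755 = $48,005.
Net percentage adjustment: +35% +15% +15% = +65%. $48,005 × 1.65 = $79,208.25.
Rounded to the nearest dollar: $79,208.

$79,208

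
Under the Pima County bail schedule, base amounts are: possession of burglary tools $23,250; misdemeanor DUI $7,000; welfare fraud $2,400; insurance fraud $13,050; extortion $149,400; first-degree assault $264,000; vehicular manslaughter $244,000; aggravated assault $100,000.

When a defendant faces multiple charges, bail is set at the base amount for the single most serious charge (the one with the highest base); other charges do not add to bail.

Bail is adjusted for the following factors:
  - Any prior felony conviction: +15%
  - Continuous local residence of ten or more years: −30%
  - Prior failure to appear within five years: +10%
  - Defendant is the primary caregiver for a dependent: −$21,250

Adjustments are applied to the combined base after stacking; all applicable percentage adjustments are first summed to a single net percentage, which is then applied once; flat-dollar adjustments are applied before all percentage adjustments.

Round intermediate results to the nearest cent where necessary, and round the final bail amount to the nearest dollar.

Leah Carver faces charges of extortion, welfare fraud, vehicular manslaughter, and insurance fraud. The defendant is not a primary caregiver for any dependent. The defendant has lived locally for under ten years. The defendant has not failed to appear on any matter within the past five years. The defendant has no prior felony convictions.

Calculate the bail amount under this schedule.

Base amounts from the schedule: extortion $149,400; welfare fraud $2,400; vehicular manslaughter $244,000; insurance fraud $13,050.
Stacking rule: use the highest base only. Highest is vehicular manslaughter at $244,000. Combined base = $244,000.
No adjustment factors apply to this defendant.

$244,000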